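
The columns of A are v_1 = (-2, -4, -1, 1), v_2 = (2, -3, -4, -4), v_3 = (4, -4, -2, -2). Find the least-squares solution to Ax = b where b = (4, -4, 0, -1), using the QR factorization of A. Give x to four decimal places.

v_1 = (-2, -4, -1, 1); ‖v_1‖ = 4.6904, so q_1 = (-0.4264, -0.8528, -0.2132, 0.2132).
q_1·v_2 = (-0.4264)·2 + (-0.8528)·(-3) + (-0.2132)·(-4) + 0.2132·(-4) = 1.7056.
u_2 = v_2 − 1.7056·q_1 = (2.7273, -1.5455, -3.6364, -4.3636).
‖u_2‖ = 6.4878, so q_2 = (0.4204, -0.2382, -0.5605, -0.6726).
q_1·v_3 = (-0.4264)·4 + (-0.8528)·(-4) + (-0.2132)·(-2) + 0.2132·(-2) = 1.7056; q_2·v_3 = 0.4204·4 + (-0.2382)·(-4) + (-0.5605)·(-2) + (-0.6726)·(-2) = 5.1005.
u_3 = v_3 − 1.7056·q_1 − 5.1005·q_2 = (2.5832, -1.3305, 1.2225, 1.0670).
‖u_3‖ = 3.3280, so q_3 = (0.7762, -0.3998, 0.3673, 0.3206).
Qᵀb = (1.4924, 3.3069, 4.3833).
Back-substitute: x_3 = 4.3833/3.3280 = 1.3171.
x_2 = (3.3069 − 5.1005·1.3171)/6.4878 = -0.5257.
x_1 = (1.4924 − 1.7056·(-0.5257) − 1.7056·1.3171)/4.6904 = 0.0304.

x = (0.0304, -0.5257, 1.3171)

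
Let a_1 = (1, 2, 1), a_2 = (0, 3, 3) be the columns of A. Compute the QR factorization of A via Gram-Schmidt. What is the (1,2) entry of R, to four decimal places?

r_{12} = 3.6742

e_1 = a_1/‖a_1‖ = (1, 2, 1)/2.4495 = (0.4082, 0.8165, 0.4082).
r_{12} = e_1·a_2 = 3.6742.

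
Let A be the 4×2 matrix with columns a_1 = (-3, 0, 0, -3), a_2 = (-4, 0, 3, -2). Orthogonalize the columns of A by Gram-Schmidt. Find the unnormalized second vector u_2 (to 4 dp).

a_1 = (-3, 0, 0, -3); ‖a_1‖ = 4.2426, so e_1 = (-0.7071, 0.0000, 0.0000, -0.7071).
e_1·a_2 = (-0.7071)·(-4) + 0.0000·0 + 0.0000·3 + (-0.7071)·(-2) = 4.2426.
u_2 = a_2 − 4.2426·e_1 = (-1.0000, 0.0000, 3.0000, 1.0000).

u_2 = (-1.0000, 0.0000, 3.0000, 1.0000)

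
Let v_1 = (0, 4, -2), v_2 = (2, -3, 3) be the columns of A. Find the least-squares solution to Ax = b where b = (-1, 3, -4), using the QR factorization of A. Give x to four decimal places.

x = (0.2241, -0.8621)

e_1 = v_1/‖v_1‖ = (0, 4, -2)/4.4721 = (0.0000, 0.8944, -0.4472).
r_{12} = e_1·v_2 = -4.0249.
u_2 = v_2 + 4.0249·e_1 = (2.0000, 0.6000, 1.2000).
‖u_2‖ = 2.4083, so e_2 = (0.8305, 0.2491, 0.4983).
Qᵀb = (4.4721, -2.0761).
Back-substitute: x_2 = -2.0761/2.4083 = -0.8621.
x_1 = (4.4721 + 4.0249·(-0.8621))/4.4721 = 0.2241.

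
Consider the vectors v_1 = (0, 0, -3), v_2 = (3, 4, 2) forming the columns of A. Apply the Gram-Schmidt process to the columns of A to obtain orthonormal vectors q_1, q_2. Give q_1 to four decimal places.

q_1 = (0.0000, 0.0000, -1.0000)

q_1 = v_1/‖v_1‖ = (0, 0, -3)/3.0000 = (0.0000, 0.0000, -1.0000).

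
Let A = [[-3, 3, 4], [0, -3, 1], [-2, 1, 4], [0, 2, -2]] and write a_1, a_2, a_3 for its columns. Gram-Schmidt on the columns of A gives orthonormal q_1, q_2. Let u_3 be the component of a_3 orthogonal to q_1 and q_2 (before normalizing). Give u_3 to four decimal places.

a_1 = (-3, 0, -2, 0); ‖a_1‖ = 3.6056, so q_1 = (-0.8321, 0.0000, -0.5547, 0.0000).
q_1·a_2 = (-0.8321)·3 + 0.0000·(-3) + (-0.5547)·1 + 0.0000·2 = -3.0509.
u_2 = a_2 + 3.0509·q_1 = (0.4615, -3.0000, -0.6923, 2.0000).
‖u_2‖ = 3.7003, so q_2 = (0.1247, -0.8107, -0.1871, 0.5405).
q_1·a_3 = (-0.8321)·4 + 0.0000·1 + (-0.5547)·4 + 0.0000·(-2) = -5.5470; q_2·a_3 = 0.1247·4 + (-0.8107)·1 + (-0.1871)·4 + 0.5405·(-2) = -2.1412.
u_3 = a_3 + 5.5470·q_1 + 2.1412·q_2 = (-0.3483, -0.7360, 0.5225, -0.8427).

u_3 = (-0.3483, -0.7360, 0.5225, -0.8427)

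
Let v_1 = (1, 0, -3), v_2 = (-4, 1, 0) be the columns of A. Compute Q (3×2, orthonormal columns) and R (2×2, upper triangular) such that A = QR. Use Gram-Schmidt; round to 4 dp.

v_1 = (1, 0, -3); ‖v_1‖ = 3.1623, so q_1 = (0.3162, 0.0000, -0.9487).
q_1·v_2 = 0.3162·(-4) + 0.0000·1 + (-0.9487)·0 = -1.2649.
u_2 = v_2 + 1.2649·q_1 = (-3.6000, 1.0000, -1.2000).
‖u_2‖ = 3.9243, so q_2 = (-0.9174, 0.2548, -0.3058).

Q = [[0.3162, -0.9174], [0.0000, 0.2548], [-0.9487, -0.3058]], R = [[3.1623, -1.2649], [0.0000, 3.9243]]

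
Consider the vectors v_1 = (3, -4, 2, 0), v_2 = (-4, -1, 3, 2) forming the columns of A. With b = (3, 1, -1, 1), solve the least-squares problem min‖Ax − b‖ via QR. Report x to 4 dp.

x = (0.0716, -0.4619)

v_1 = (3, -4, 2, 0); ‖v_1‖ = 5.3852, so e_1 = (0.5571, -0.7428, 0.3714, 0.0000).
e_1·v_2 = 0.5571·(-4) + (-0.7428)·(-1) + 0.3714·3 + 0.0000·2 = -0.3714.
u_2 = v_2 + 0.3714·e_1 = (-3.7931, -1.2759, 3.1379, 2.0000).
‖u_2‖ = 5.4646, so e_2 = (-0.6941, -0.2335, 0.5742, 0.3660).
Qᵀb = (0.5571, -2.5241).
Back-substitute: x_2 = -2.5241/5.4646 = -0.4619.
x_1 = (0.5571 + 0.3714·(-0.4619))/5.3852 = 0.0716.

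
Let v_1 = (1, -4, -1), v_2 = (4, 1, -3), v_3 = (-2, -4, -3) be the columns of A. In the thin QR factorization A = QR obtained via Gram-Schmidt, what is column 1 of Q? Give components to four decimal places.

q_1 = (0.2357, -0.9428, -0.2357)

v_1 = (1, -4, -1); ‖v_1‖ = 4.2426, so q_1 = (0.2357, -0.9428, -0.2357).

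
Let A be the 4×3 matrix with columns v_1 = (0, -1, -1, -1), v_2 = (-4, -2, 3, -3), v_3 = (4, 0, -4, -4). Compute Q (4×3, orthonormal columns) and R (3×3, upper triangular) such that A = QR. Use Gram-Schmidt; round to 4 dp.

Q = [[0.0000, -0.6606, 0.4430], [-0.5774, -0.2202, 0.5008], [-0.5774, 0.6055, 0.2119], [-0.5774, -0.3853, -0.7127]], R = [[1.7321, 1.1547, 4.6188], [0.0000, 6.0553, -3.5231], [0.0000, 0.0000, 3.7755]]

e_1 = v_1/‖v_1‖ = (0, -1, -1, -1)/1.7321 = (0.0000, -0.5774, -0.5774, -0.5774).
r_{12} = e_1·v_2 = 1.1547.
u_2 = v_2 − 1.1547·e_1 = (-4.0000, -1.3333, 3.6667, -2.3333).
‖u_2‖ = 6.0553, so e_2 = (-0.6606, -0.2202, 0.6055, -0.3853).
r_{13} = e_1·v_3 = 4.6188; r_{23} = e_2·v_3 = -3.5231.
u_3 = v_3 − 4.6188·e_1 + 3.5231·e_2 = (1.6727, 1.8909, 0.8000, -2.6909).
‖u_3‖ = 3.7755, so e_3 = (0.4430, 0.5008, 0.2119, -0.7127).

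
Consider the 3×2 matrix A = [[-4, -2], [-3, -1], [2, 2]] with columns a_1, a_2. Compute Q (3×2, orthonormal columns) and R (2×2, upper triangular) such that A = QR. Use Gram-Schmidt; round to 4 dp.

a_1 = (-4, -3, 2); ‖a_1‖ = 5.3852, so q_1 = (-0.7428, -0.5571, 0.3714).
q_1·a_2 = (-0.7428)·(-2) + (-0.5571)·(-1) + 0.3714·2 = 2.7854.
u_2 = a_2 − 2.7854·q_1 = (0.0690, 0.5517, 0.9655).
‖u_2‖ = 1.1142, so q_2 = (0.0619, 0.4952, 0.8666).

Q = [[-0.7428, 0.0619], [-0.5571, 0.4952], [0.3714, 0.8666]], R = [[5.3852, 2.7854], [0.0000, 1.1142]]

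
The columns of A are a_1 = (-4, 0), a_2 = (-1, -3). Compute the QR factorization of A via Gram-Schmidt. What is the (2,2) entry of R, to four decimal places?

e_1 = a_1/‖a_1‖ = (-4, 0)/4.0000 = (-1.0000, 0.0000).
r_{12} = e_1·a_2 = 1.0000.
u_2 = a_2 − 1.0000·e_1 = (0.0000, -3.0000).
r_{22} = ‖u_2‖ = 3.0000.

r_{22} = 3.0000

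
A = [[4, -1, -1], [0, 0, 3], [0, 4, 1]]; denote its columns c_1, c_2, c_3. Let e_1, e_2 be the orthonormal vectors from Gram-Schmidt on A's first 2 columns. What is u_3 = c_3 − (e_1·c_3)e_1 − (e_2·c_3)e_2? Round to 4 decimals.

e_1 = c_1/‖c_1‖ = (4, 0, 0)/4.0000 = (1.0000, 0.0000, 0.0000).
r_{12} = e_1·c_2 = -1.0000.
u_2 = c_2 + 1.0000·e_1 = (0.0000, 0.0000, 4.0000).
‖u_2‖ = 4.0000, so e_2 = (0.0000, 0.0000, 1.0000).
r_{13} = e_1·c_3 = -1.0000; r_{23} = e_2·c_3 = 1.0000.
u_3 = c_3 + 1.0000·e_1 − 1.0000·e_2 = (0.0000, 3.0000, 0.0000).

u_3 = (0.0000, 3.0000, 0.0000)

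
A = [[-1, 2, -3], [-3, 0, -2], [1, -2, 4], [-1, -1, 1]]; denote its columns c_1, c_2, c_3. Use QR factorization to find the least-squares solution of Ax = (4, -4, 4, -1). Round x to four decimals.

x = (-3.6667, 11.6667, 7.6667)

c_1 = (-1, -3, 1, -1); ‖c_1‖ = 3.4641, so e_1 = (-0.2887, -0.8660, 0.2887, -0.2887).
e_1·c_2 = (-0.2887)·2 + (-0.8660)·0 + 0.2887·(-2) + (-0.2887)·(-1) = -0.8660.
u_2 = c_2 + 0.8660·e_1 = (1.7500, -0.7500, -1.7500, -1.2500).
‖u_2‖ = 2.8723, so e_2 = (0.6093, -0.2611, -0.6093, -0.4352).
e_1·c_3 = (-0.2887)·(-3) + (-0.8660)·(-2) + 0.2887·4 + (-0.2887)·1 = 3.4641; e_2·c_3 = 0.6093·(-3) + (-0.2611)·(-2) + (-0.6093)·4 + (-0.4352)·1 = -4.1779.
u_3 = c_3 − 3.4641·e_1 + 4.1779·e_2 = (0.5455, -0.0909, 0.4545, 0.1818).
‖u_3‖ = 0.7385, so e_3 = (0.7385, -0.1231, 0.6155, 0.2462).
Qᵀb = (3.7528, 1.4797, 5.6622).
Back-substitute: x_3 = 5.6622/0.7385 = 7.6667.
x_2 = (1.4797 + 4.1779·7.6667)/2.8723 = 11.6667.
x_1 = (3.7528 + 0.8660·11.6667 − 3.4641·7.6667)/3.4641 = -3.6667.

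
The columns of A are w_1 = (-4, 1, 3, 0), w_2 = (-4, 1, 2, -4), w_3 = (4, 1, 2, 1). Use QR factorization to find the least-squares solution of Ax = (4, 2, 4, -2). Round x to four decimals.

w_1 = (-4, 1, 3, 0); ‖w_1‖ = 5.0990, so q_1 = (-0.7845, 0.1961, 0.5883, 0.0000).
q_1·w_2 = (-0.7845)·(-4) + 0.1961·1 + 0.5883·2 + 0.0000·(-4) = 4.5107.
u_2 = w_2 − 4.5107·q_1 = (-0.4615, 0.1154, -0.6538, -4.0000).
‖u_2‖ = 4.0809, so q_2 = (-0.1131, 0.0283, -0.1602, -0.9802).
q_1·w_3 = (-0.7845)·4 + 0.1961·1 + 0.5883·2 + 0.0000·1 = -1.7650; q_2·w_3 = (-0.1131)·4 + 0.0283·1 + (-0.1602)·2 + (-0.9802)·1 = -1.7247.
u_3 = w_3 + 1.7650·q_1 + 1.7247·q_2 = (2.4203, 1.3949, 2.7621, -0.6905).
‖u_3‖ = 3.9887, so q_3 = (0.6068, 0.3497, 0.6925, -0.1731).
Qᵀb = (-0.3922, 0.9236, 6.2428).
Back-substitute: x_3 = 6.2428/3.9887 = 1.5651.
x_2 = (0.9236 + 1.7247·1.5651)/4.0809 = 0.8878.
x_1 = (-0.3922 − 4.5107·0.8878 + 1.7650·1.5651)/5.0990 = -0.3205.

x = (-0.3205, 0.8878, 1.5651)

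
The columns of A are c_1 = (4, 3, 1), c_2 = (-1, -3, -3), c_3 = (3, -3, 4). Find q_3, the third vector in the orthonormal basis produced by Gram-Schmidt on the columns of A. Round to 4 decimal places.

q_3 = (0.3889, -0.7130, 0.5834)

q_1 = c_1/‖c_1‖ = (4, 3, 1)/5.0990 = (0.7845, 0.5883, 0.1961).
r_{12} = q_1·c_2 = -3.1379.
u_2 = c_2 + 3.1379·q_1 = (1.4615, -1.1538, -2.3846).
‖u_2‖ = 3.0255, so q_2 = (0.4831, -0.3814, -0.7882).
r_{13} = q_1·c_3 = 1.3728; r_{23} = q_2·c_3 = -0.5593.
u_3 = c_3 − 1.3728·q_1 + 0.5593·q_2 = (2.1933, -4.0210, 3.2899).
‖u_3‖ = 5.6394, so q_3 = (0.3889, -0.7130, 0.5834).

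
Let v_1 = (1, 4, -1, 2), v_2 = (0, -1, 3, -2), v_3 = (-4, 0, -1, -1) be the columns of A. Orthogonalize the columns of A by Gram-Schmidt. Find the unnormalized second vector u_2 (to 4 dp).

v_1 = (1, 4, -1, 2); ‖v_1‖ = 4.6904, so e_1 = (0.2132, 0.8528, -0.2132, 0.4264).
e_1·v_2 = 0.2132·0 + 0.8528·(-1) + (-0.2132)·3 + 0.4264·(-2) = -2.3452.
u_2 = v_2 + 2.3452·e_1 = (0.5000, 1.0000, 2.5000, -1.0000).

u_2 = (0.5000, 1.0000, 2.5000, -1.0000)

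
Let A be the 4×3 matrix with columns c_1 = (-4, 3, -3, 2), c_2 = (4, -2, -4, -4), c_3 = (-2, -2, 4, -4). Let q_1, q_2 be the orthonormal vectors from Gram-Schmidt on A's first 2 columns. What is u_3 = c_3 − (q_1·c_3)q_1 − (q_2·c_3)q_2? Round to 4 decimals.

c_1 = (-4, 3, -3, 2); ‖c_1‖ = 6.1644, so q_1 = (-0.6489, 0.4867, -0.4867, 0.3244).
q_1·c_2 = (-0.6489)·4 + 0.4867·(-2) + (-0.4867)·(-4) + 0.3244·(-4) = -2.9200.
u_2 = c_2 + 2.9200·q_1 = (2.1053, -0.5789, -5.4211, -3.0526).
‖u_2‖ = 6.5935, so q_2 = (0.3193, -0.0878, -0.8222, -0.4630).
q_1·c_3 = (-0.6489)·(-2) + 0.4867·(-2) + (-0.4867)·4 + 0.3244·(-4) = -2.9200; q_2·c_3 = 0.3193·(-2) + (-0.0878)·(-2) + (-0.8222)·4 + (-0.4630)·(-4) = -1.8998.
u_3 = c_3 + 2.9200·q_1 + 1.8998·q_2 = (-3.2881, -0.7458, 1.0169, -3.9322).

u_3 = (-3.2881, -0.7458, 1.0169, -3.9322)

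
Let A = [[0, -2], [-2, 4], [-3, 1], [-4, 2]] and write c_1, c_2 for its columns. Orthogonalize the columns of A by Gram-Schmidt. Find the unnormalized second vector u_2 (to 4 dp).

c_1 = (0, -2, -3, -4); ‖c_1‖ = 5.3852, so q_1 = (0.0000, -0.3714, -0.5571, -0.7428).
q_1·c_2 = 0.0000·(-2) + (-0.3714)·4 + (-0.5571)·1 + (-0.7428)·2 = -3.5282.
u_2 = c_2 + 3.5282·q_1 = (-2.0000, 2.6897, -0.9655, -0.6207).

u_2 = (-2.0000, 2.6897, -0.9655, -0.6207)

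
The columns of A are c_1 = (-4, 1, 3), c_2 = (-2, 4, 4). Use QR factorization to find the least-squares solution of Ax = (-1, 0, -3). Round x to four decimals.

x = (0.1667, -0.3889)

e_1 = c_1/‖c_1‖ = (-4, 1, 3)/5.0990 = (-0.7845, 0.1961, 0.5883).
r_{12} = e_1·c_2 = 4.7068.
u_2 = c_2 − 4.7068·e_1 = (1.6923, 3.0769, 1.2308).
‖u_2‖ = 3.7210, so e_2 = (0.4548, 0.8269, 0.3308).
Qᵀb = (-0.9806, -1.4471).
Back-substitute: x_2 = -1.4471/3.7210 = -0.3889.
x_1 = (-0.9806 − 4.7068·(-0.3889))/5.0990 = 0.1667.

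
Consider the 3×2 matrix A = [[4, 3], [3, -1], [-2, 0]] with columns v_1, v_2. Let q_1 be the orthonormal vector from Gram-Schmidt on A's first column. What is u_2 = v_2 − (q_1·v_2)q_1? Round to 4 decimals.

v_1 = (4, 3, -2); ‖v_1‖ = 5.3852, so q_1 = (0.7428, 0.5571, -0.3714).
q_1·v_2 = 0.7428·3 + 0.5571·(-1) + (-0.3714)·0 = 1.6713.
u_2 = v_2 − 1.6713·q_1 = (1.7586, -1.9310, 0.6207).

u_2 = (1.7586, -1.9310, 0.6207)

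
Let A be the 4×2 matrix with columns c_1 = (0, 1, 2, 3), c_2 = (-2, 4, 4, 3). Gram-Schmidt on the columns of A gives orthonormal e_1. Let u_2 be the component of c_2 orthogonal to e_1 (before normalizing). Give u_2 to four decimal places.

u_2 = (-2.0000, 2.5000, 1.0000, -1.5000)

c_1 = (0, 1, 2, 3); ‖c_1‖ = 3.7417, so e_1 = (0.0000, 0.2673, 0.5345, 0.8018).
e_1·c_2 = 0.0000·(-2) + 0.2673·4 + 0.5345·4 + 0.8018·3 = 5.6125.
u_2 = c_2 − 5.6125·e_1 = (-2.0000, 2.5000, 1.0000, -1.5000).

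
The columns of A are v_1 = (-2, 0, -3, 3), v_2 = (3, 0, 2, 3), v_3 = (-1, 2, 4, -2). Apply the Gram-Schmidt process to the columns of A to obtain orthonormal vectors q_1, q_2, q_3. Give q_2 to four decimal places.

q_2 = (0.5869, 0.0000, 0.3424, 0.7337)

q_1 = v_1/‖v_1‖ = (-2, 0, -3, 3)/4.6904 = (-0.4264, 0.0000, -0.6396, 0.6396).
r_{12} = q_1·v_2 = -0.6396.
u_2 = v_2 + 0.6396·q_1 = (2.7273, 0.0000, 1.5909, 3.4091).
‖u_2‖ = 4.6466, so q_2 = (0.5869, 0.0000, 0.3424, 0.7337).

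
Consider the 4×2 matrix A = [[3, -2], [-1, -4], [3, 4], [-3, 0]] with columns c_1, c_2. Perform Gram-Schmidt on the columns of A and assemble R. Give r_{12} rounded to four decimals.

e_1 = c_1/‖c_1‖ = (3, -1, 3, -3)/5.2915 = (0.5669, -0.1890, 0.5669, -0.5669).
r_{12} = e_1·c_2 = 1.8898.

r_{12} = 1.8898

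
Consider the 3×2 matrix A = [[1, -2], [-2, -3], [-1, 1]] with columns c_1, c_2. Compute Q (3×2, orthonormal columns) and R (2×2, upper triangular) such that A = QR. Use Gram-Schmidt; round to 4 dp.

c_1 = (1, -2, -1); ‖c_1‖ = 2.4495, so e_1 = (0.4082, -0.8165, -0.4082).
e_1·c_2 = 0.4082·(-2) + (-0.8165)·(-3) + (-0.4082)·1 = 1.2247.
u_2 = c_2 − 1.2247·e_1 = (-2.5000, -2.0000, 1.5000).
‖u_2‖ = 3.5355, so e_2 = (-0.7071, -0.5657, 0.4243).

Q = [[0.4082, -0.7071], [-0.8165, -0.5657], [-0.4082, 0.4243]], R = [[2.4495, 1.2247], [0.0000, 3.5355]]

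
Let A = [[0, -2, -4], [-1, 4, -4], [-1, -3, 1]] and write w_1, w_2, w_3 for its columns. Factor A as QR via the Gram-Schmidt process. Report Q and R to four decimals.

w_1 = (0, -1, -1); ‖w_1‖ = 1.4142, so e_1 = (0.0000, -0.7071, -0.7071).
e_1·w_2 = 0.0000·(-2) + (-0.7071)·4 + (-0.7071)·(-3) = -0.7071.
u_2 = w_2 + 0.7071·e_1 = (-2.0000, 3.5000, -3.5000).
‖u_2‖ = 5.3385, so e_2 = (-0.3746, 0.6556, -0.6556).
e_1·w_3 = 0.0000·(-4) + (-0.7071)·(-4) + (-0.7071)·1 = 2.1213; e_2·w_3 = (-0.3746)·(-4) + 0.6556·(-4) + (-0.6556)·1 = -1.7795.
u_3 = w_3 − 2.1213·e_1 + 1.7795·e_2 = (-4.6667, -1.3333, 1.3333).
‖u_3‖ = 5.0332, so e_3 = (-0.9272, -0.2649, 0.2649).

Q = [[0.0000, -0.3746, -0.9272], [-0.7071, 0.6556, -0.2649], [-0.7071, -0.6556, 0.2649]], R = [[1.4142, -0.7071, 2.1213], [0.0000, 5.3385, -1.7795], [0.0000, 0.0000, 5.0332]]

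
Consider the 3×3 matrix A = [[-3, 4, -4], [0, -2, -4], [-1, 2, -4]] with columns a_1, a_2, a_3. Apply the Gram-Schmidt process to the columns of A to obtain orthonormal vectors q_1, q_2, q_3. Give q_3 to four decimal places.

a_1 = (-3, 0, -1); ‖a_1‖ = 3.1623, so q_1 = (-0.9487, 0.0000, -0.3162).
q_1·a_2 = (-0.9487)·4 + 0.0000·(-2) + (-0.3162)·2 = -4.4272.
u_2 = a_2 + 4.4272·q_1 = (-0.2000, -2.0000, 0.6000).
‖u_2‖ = 2.0976, so q_2 = (-0.0953, -0.9535, 0.2860).
q_1·a_3 = (-0.9487)·(-4) + 0.0000·(-4) + (-0.3162)·(-4) = 5.0596; q_2·a_3 = (-0.0953)·(-4) + (-0.9535)·(-4) + 0.2860·(-4) = 3.0511.
u_3 = a_3 − 5.0596·q_1 − 3.0511·q_2 = (1.0909, -1.0909, -3.2727).
‖u_3‖ = 3.6181, so q_3 = (0.3015, -0.3015, -0.9045).

q_3 = (0.3015, -0.3015, -0.9045)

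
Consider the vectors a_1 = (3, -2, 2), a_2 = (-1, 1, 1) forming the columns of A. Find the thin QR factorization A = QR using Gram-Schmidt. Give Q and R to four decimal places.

Q = [[0.7276, -0.2994], [-0.4851, 0.4117], [0.4851, 0.8608]], R = [[4.1231, -0.7276], [0.0000, 1.5718]]

a_1 = (3, -2, 2); ‖a_1‖ = 4.1231, so e_1 = (0.7276, -0.4851, 0.4851).
e_1·a_2 = 0.7276·(-1) + (-0.4851)·1 + 0.4851·1 = -0.7276.
u_2 = a_2 + 0.7276·e_1 = (-0.4706, 0.6471, 1.3529).
‖u_2‖ = 1.5718, so e_2 = (-0.2994, 0.4117, 0.8608).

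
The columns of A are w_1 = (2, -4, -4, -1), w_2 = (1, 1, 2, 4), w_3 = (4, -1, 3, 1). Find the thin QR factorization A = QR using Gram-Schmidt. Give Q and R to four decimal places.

Q = [[0.3288, 0.4299, 0.6530], [-0.6576, -0.1256, -0.1724], [-0.6576, 0.1190, 0.6045], [-0.1644, 0.8862, -0.4224]], R = [[6.0828, -2.3016, -0.1644], [0.0000, 4.0869, 3.0883], [0.0000, 0.0000, 4.1756]]

w_1 = (2, -4, -4, -1); ‖w_1‖ = 6.0828, so e_1 = (0.3288, -0.6576, -0.6576, -0.1644).
e_1·w_2 = 0.3288·1 + (-0.6576)·1 + (-0.6576)·2 + (-0.1644)·4 = -2.3016.
u_2 = w_2 + 2.3016·e_1 = (1.7568, -0.5135, 0.4865, 3.6216).
‖u_2‖ = 4.0869, so e_2 = (0.4299, -0.1256, 0.1190, 0.8862).
e_1·w_3 = 0.3288·4 + (-0.6576)·(-1) + (-0.6576)·3 + (-0.1644)·1 = -0.1644; e_2·w_3 = 0.4299·4 + (-0.1256)·(-1) + 0.1190·3 + 0.8862·1 = 3.0883.
u_3 = w_3 + 0.1644·e_1 − 3.0883·e_2 = (2.7265, -0.7201, 2.5243, -1.7638).
‖u_3‖ = 4.1756, so e_3 = (0.6530, -0.1724, 0.6045, -0.4224).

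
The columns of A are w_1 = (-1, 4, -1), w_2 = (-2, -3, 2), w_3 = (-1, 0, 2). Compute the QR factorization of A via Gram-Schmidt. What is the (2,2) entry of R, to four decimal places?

r_{22} = 3.0000

e_1 = w_1/‖w_1‖ = (-1, 4, -1)/4.2426 = (-0.2357, 0.9428, -0.2357).
r_{12} = e_1·w_2 = -2.8284.
u_2 = w_2 + 2.8284·e_1 = (-2.6667, -0.3333, 1.3333).
r_{22} = ‖u_2‖ = 3.0000.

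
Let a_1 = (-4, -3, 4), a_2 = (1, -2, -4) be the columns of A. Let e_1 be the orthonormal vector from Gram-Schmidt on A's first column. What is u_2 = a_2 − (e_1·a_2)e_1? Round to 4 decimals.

u_2 = (-0.3659, -3.0244, -2.6341)

a_1 = (-4, -3, 4); ‖a_1‖ = 6.4031, so e_1 = (-0.6247, -0.4685, 0.6247).
e_1·a_2 = (-0.6247)·1 + (-0.4685)·(-2) + 0.6247·(-4) = -2.1864.
u_2 = a_2 + 2.1864·e_1 = (-0.3659, -3.0244, -2.6341).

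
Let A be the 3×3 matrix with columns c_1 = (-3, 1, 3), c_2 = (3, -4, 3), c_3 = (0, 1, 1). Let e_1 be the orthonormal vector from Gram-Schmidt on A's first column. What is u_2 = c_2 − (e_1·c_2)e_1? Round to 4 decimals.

u_2 = (2.3684, -3.7895, 3.6316)

c_1 = (-3, 1, 3); ‖c_1‖ = 4.3589, so e_1 = (-0.6882, 0.2294, 0.6882).
e_1·c_2 = (-0.6882)·3 + 0.2294·(-4) + 0.6882·3 = -0.9177.
u_2 = c_2 + 0.9177·e_1 = (2.3684, -3.7895, 3.6316).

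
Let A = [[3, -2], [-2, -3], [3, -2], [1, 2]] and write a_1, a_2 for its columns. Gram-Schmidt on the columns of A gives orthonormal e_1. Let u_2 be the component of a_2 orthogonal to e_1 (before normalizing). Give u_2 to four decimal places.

u_2 = (-1.4783, -3.3478, -1.4783, 2.1739)

a_1 = (3, -2, 3, 1); ‖a_1‖ = 4.7958, so e_1 = (0.6255, -0.4170, 0.6255, 0.2085).
e_1·a_2 = 0.6255·(-2) + (-0.4170)·(-3) + 0.6255·(-2) + 0.2085·2 = -0.8341.
u_2 = a_2 + 0.8341·e_1 = (-1.4783, -3.3478, -1.4783, 2.1739).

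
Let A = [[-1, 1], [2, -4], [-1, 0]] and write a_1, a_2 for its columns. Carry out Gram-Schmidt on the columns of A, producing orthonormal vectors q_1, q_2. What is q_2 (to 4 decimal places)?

a_1 = (-1, 2, -1); ‖a_1‖ = 2.4495, so q_1 = (-0.4082, 0.8165, -0.4082).
q_1·a_2 = (-0.4082)·1 + 0.8165·(-4) + (-0.4082)·0 = -3.6742.
u_2 = a_2 + 3.6742·q_1 = (-0.5000, -1.0000, -1.5000).
‖u_2‖ = 1.8708, so q_2 = (-0.2673, -0.5345, -0.8018).

q_2 = (-0.2673, -0.5345, -0.8018)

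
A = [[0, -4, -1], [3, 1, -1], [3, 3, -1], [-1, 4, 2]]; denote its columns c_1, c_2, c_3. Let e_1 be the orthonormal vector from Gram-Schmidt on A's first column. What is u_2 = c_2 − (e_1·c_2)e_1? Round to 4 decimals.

u_2 = (-4.0000, -0.2632, 1.7368, 4.4211)

c_1 = (0, 3, 3, -1); ‖c_1‖ = 4.3589, so e_1 = (0.0000, 0.6882, 0.6882, -0.2294).
e_1·c_2 = 0.0000·(-4) + 0.6882·1 + 0.6882·3 + (-0.2294)·4 = 1.8353.
u_2 = c_2 − 1.8353·e_1 = (-4.0000, -0.2632, 1.7368, 4.4211).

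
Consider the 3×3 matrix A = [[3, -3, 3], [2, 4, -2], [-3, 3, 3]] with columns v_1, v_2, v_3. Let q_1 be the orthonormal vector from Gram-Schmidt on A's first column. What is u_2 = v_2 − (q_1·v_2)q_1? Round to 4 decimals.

u_2 = (-1.6364, 4.9091, 1.6364)

v_1 = (3, 2, -3); ‖v_1‖ = 4.6904, so q_1 = (0.6396, 0.4264, -0.6396).
q_1·v_2 = 0.6396·(-3) + 0.4264·4 + (-0.6396)·3 = -2.1320.
u_2 = v_2 + 2.1320·q_1 = (-1.6364, 4.9091, 1.6364).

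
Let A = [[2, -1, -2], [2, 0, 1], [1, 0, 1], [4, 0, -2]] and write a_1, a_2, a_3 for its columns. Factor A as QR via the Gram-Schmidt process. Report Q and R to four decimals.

a_1 = (2, 2, 1, 4); ‖a_1‖ = 5.0000, so e_1 = (0.4000, 0.4000, 0.2000, 0.8000).
e_1·a_2 = 0.4000·(-1) + 0.4000·0 + 0.2000·0 + 0.8000·0 = -0.4000.
u_2 = a_2 + 0.4000·e_1 = (-0.8400, 0.1600, 0.0800, 0.3200).
‖u_2‖ = 0.9165, so e_2 = (-0.9165, 0.1746, 0.0873, 0.3491).
e_1·a_3 = 0.4000·(-2) + 0.4000·1 + 0.2000·1 + 0.8000·(-2) = -1.8000; e_2·a_3 = (-0.9165)·(-2) + 0.1746·1 + 0.0873·1 + 0.3491·(-2) = 1.3966.
u_3 = a_3 + 1.8000·e_1 − 1.3966·e_2 = (0.0000, 1.4762, 1.2381, -1.0476).
‖u_3‖ = 2.1931, so e_3 = (0.0000, 0.6731, 0.5646, -0.4777).

Q = [[0.4000, -0.9165, 0.0000], [0.4000, 0.1746, 0.6731], [0.2000, 0.0873, 0.5646], [0.8000, 0.3491, -0.4777]], R = [[5.0000, -0.4000, -1.8000], [0.0000, 0.9165, 1.3966], [0.0000, 0.0000, 2.1931]]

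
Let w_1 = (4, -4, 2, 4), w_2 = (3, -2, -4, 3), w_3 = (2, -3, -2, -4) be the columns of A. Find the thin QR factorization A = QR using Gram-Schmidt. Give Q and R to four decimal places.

Q = [[0.5547, 0.2224, 0.2995], [-0.5547, -0.0296, -0.5339], [0.2774, -0.9488, -0.0971], [0.5547, 0.2224, -0.7848]], R = [[7.2111, 3.3282, 0.0000], [0.0000, 5.1887, 1.5418], [0.0000, 0.0000, 5.5338]]

q_1 = w_1/‖w_1‖ = (4, -4, 2, 4)/7.2111 = (0.5547, -0.5547, 0.2774, 0.5547).
r_{12} = q_1·w_2 = 3.3282.
u_2 = w_2 − 3.3282·q_1 = (1.1538, -0.1538, -4.9231, 1.1538).
‖u_2‖ = 5.1887, so q_2 = (0.2224, -0.0296, -0.9488, 0.2224).
r_{13} = q_1·w_3 = 0.0000; r_{23} = q_2·w_3 = 1.5418.
u_3 = w_3 + 0.0000·q_1 − 1.5418·q_2 = (1.6571, -2.9543, -0.5371, -4.3429).
‖u_3‖ = 5.5338, so q_3 = (0.2995, -0.5339, -0.0971, -0.7848).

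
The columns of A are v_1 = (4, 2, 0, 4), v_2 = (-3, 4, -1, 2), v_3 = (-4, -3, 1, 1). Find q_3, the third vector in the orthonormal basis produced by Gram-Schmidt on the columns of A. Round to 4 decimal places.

v_1 = (4, 2, 0, 4); ‖v_1‖ = 6.0000, so q_1 = (0.6667, 0.3333, 0.0000, 0.6667).
q_1·v_2 = 0.6667·(-3) + 0.3333·4 + 0.0000·(-1) + 0.6667·2 = 0.6667.
u_2 = v_2 − 0.6667·q_1 = (-3.4444, 3.7778, -1.0000, 1.5556).
‖u_2‖ = 5.4365, so q_2 = (-0.6336, 0.6949, -0.1839, 0.2861).
q_1·v_3 = 0.6667·(-4) + 0.3333·(-3) + 0.0000·1 + 0.6667·1 = -3.0000; q_2·v_3 = (-0.6336)·(-4) + 0.6949·(-3) + (-0.1839)·1 + 0.2861·1 = 0.5518.
u_3 = v_3 + 3.0000·q_1 − 0.5518·q_2 = (-1.6504, -2.3835, 1.1015, 2.8421).
‖u_3‖ = 4.2066, so q_3 = (-0.3923, -0.5666, 0.2619, 0.6756).

q_3 = (-0.3923, -0.5666, 0.2619, 0.6756)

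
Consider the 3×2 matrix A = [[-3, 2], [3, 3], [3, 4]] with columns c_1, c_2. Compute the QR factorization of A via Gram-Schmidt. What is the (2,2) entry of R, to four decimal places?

e_1 = c_1/‖c_1‖ = (-3, 3, 3)/5.1962 = (-0.5774, 0.5774, 0.5774).
r_{12} = e_1·c_2 = 2.8868.
u_2 = c_2 − 2.8868·e_1 = (3.6667, 1.3333, 2.3333).
r_{22} = ‖u_2‖ = 4.5461.

r_{22} = 4.5461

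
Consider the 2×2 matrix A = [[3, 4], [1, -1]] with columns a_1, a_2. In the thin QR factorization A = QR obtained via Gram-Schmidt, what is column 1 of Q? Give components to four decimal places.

e_1 = (0.9487, 0.3162)

a_1 = (3, 1); ‖a_1‖ = 3.1623, so e_1 = (0.9487, 0.3162).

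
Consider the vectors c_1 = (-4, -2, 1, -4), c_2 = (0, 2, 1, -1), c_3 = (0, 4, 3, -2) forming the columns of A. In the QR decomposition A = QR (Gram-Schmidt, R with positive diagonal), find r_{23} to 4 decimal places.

r_{23} = 5.2860

q_1 = c_1/‖c_1‖ = (-4, -2, 1, -4)/6.0828 = (-0.6576, -0.3288, 0.1644, -0.6576).
r_{12} = q_1·c_2 = 0.1644.
u_2 = c_2 − 0.1644·q_1 = (0.1081, 2.0541, 0.9730, -0.8919).
‖u_2‖ = 2.4440, so q_2 = (0.0442, 0.8405, 0.3981, -0.3649).
r_{23} = q_2·c_3 = 5.2860.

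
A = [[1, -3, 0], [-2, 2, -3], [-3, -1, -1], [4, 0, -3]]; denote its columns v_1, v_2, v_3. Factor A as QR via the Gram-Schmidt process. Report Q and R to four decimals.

Q = [[0.1826, -0.7812, -0.2581], [-0.3651, 0.4723, -0.6160], [-0.5477, -0.3815, -0.4578], [0.7303, 0.1453, -0.5868]], R = [[5.4772, -0.7303, -0.5477], [0.0000, 3.6697, -1.4715], [0.0000, 0.0000, 4.0663]]

e_1 = v_1/‖v_1‖ = (1, -2, -3, 4)/5.4772 = (0.1826, -0.3651, -0.5477, 0.7303).
r_{12} = e_1·v_2 = -0.7303.
u_2 = v_2 + 0.7303·e_1 = (-2.8667, 1.7333, -1.4000, 0.5333).
‖u_2‖ = 3.6697, so e_2 = (-0.7812, 0.4723, -0.3815, 0.1453).
r_{13} = e_1·v_3 = -0.5477; r_{23} = e_2·v_3 = -1.4715.
u_3 = v_3 + 0.5477·e_1 + 1.4715·e_2 = (-1.0495, -2.5050, -1.8614, -2.3861).
‖u_3‖ = 4.0663, so e_3 = (-0.2581, -0.6160, -0.4578, -0.5868).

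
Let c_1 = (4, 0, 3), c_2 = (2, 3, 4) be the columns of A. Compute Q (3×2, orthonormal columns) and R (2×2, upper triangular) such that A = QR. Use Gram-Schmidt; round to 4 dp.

c_1 = (4, 0, 3); ‖c_1‖ = 5.0000, so q_1 = (0.8000, 0.0000, 0.6000).
q_1·c_2 = 0.8000·2 + 0.0000·3 + 0.6000·4 = 4.0000.
u_2 = c_2 − 4.0000·q_1 = (-1.2000, 3.0000, 1.6000).
‖u_2‖ = 3.6056, so q_2 = (-0.3328, 0.8321, 0.4438).

Q = [[0.8000, -0.3328], [0.0000, 0.8321], [0.6000, 0.4438]], R = [[5.0000, 4.0000], [0.0000, 3.6056]]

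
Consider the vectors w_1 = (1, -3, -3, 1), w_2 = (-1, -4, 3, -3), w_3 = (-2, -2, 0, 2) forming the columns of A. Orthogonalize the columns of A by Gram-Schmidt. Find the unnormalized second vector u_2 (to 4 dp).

e_1 = w_1/‖w_1‖ = (1, -3, -3, 1)/4.4721 = (0.2236, -0.6708, -0.6708, 0.2236).
r_{12} = e_1·w_2 = -0.2236.
u_2 = w_2 + 0.2236·e_1 = (-0.9500, -4.1500, 2.8500, -2.9500).

u_2 = (-0.9500, -4.1500, 2.8500, -2.9500)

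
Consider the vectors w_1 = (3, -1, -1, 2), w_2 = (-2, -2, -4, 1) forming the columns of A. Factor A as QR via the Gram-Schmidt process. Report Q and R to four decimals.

w_1 = (3, -1, -1, 2); ‖w_1‖ = 3.8730, so q_1 = (0.7746, -0.2582, -0.2582, 0.5164).
q_1·w_2 = 0.7746·(-2) + (-0.2582)·(-2) + (-0.2582)·(-4) + 0.5164·1 = 0.5164.
u_2 = w_2 − 0.5164·q_1 = (-2.4000, -1.8667, -3.8667, 0.7333).
‖u_2‖ = 4.9733, so q_2 = (-0.4826, -0.3753, -0.7775, 0.1475).

Q = [[0.7746, -0.4826], [-0.2582, -0.3753], [-0.2582, -0.7775], [0.5164, 0.1475]], R = [[3.8730, 0.5164], [0.0000, 4.9733]]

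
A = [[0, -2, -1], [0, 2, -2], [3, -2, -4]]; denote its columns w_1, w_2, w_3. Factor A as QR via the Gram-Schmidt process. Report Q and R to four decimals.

w_1 = (0, 0, 3); ‖w_1‖ = 3.0000, so e_1 = (0.0000, 0.0000, 1.0000).
e_1·w_2 = 0.0000·(-2) + 0.0000·2 + 1.0000·(-2) = -2.0000.
u_2 = w_2 + 2.0000·e_1 = (-2.0000, 2.0000, 0.0000).
‖u_2‖ = 2.8284, so e_2 = (-0.7071, 0.7071, 0.0000).
e_1·w_3 = 0.0000·(-1) + 0.0000·(-2) + 1.0000·(-4) = -4.0000; e_2·w_3 = (-0.7071)·(-1) + 0.7071·(-2) + 0.0000·(-4) = -0.7071.
u_3 = w_3 + 4.0000·e_1 + 0.7071·e_2 = (-1.5000, -1.5000, 0.0000).
‖u_3‖ = 2.1213, so e_3 = (-0.7071, -0.7071, 0.0000).

Q = [[0.0000, -0.7071, -0.7071], [0.0000, 0.7071, -0.7071], [1.0000, 0.0000, 0.0000]], R = [[3.0000, -2.0000, -4.0000], [0.0000, 2.8284, -0.7071], [0.0000, 0.0000, 2.1213]]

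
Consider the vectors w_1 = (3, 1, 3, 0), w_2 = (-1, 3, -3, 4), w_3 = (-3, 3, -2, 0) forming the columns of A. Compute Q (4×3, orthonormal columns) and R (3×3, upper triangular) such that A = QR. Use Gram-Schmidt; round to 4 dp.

Q = [[0.6882, 0.0759, -0.4136], [0.2294, 0.6266, 0.7272], [0.6882, -0.2848, 0.1712], [0.0000, 0.7215, -0.5204]], R = [[4.3589, -2.0647, -2.7530], [0.0000, 5.5441, 2.2214], [0.0000, 0.0000, 3.0800]]

q_1 = w_1/‖w_1‖ = (3, 1, 3, 0)/4.3589 = (0.6882, 0.2294, 0.6882, 0.0000).
r_{12} = q_1·w_2 = -2.0647.
u_2 = w_2 + 2.0647·q_1 = (0.4211, 3.4737, -1.5789, 4.0000).
‖u_2‖ = 5.5441, so q_2 = (0.0759, 0.6266, -0.2848, 0.7215).
r_{13} = q_1·w_3 = -2.7530; r_{23} = q_2·w_3 = 2.2214.
u_3 = w_3 + 2.7530·q_1 − 2.2214·q_2 = (-1.2740, 2.2397, 0.5274, -1.6027).
‖u_3‖ = 3.0800, so q_3 = (-0.4136, 0.7272, 0.1712, -0.5204).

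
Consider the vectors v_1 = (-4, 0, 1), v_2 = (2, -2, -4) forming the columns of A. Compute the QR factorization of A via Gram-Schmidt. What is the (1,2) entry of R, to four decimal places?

v_1 = (-4, 0, 1); ‖v_1‖ = 4.1231, so q_1 = (-0.9701, 0.0000, 0.2425).
r_{12} = q_1·v_2 = -2.9104.

r_{12} = -2.9104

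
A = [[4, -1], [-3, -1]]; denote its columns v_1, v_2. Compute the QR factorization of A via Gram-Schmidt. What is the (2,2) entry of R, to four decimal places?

r_{22} = 1.4000

e_1 = v_1/‖v_1‖ = (4, -3)/5.0000 = (0.8000, -0.6000).
r_{12} = e_1·v_2 = -0.2000.
u_2 = v_2 + 0.2000·e_1 = (-0.8400, -1.1200).
r_{22} = ‖u_2‖ = 1.4000.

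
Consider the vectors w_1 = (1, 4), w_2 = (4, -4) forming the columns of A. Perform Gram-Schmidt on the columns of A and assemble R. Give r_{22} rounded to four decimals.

r_{22} = 4.8507

w_1 = (1, 4); ‖w_1‖ = 4.1231, so q_1 = (0.2425, 0.9701).
q_1·w_2 = 0.2425·4 + 0.9701·(-4) = -2.9104.
u_2 = w_2 + 2.9104·q_1 = (4.7059, -1.1765).
r_{22} = ‖u_2‖ = 4.8507.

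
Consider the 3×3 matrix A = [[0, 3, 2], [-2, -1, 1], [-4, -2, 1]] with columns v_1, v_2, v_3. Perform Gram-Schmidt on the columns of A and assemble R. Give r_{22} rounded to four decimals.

r_{22} = 3.0000

v_1 = (0, -2, -4); ‖v_1‖ = 4.4721, so e_1 = (0.0000, -0.4472, -0.8944).
e_1·v_2 = 0.0000·3 + (-0.4472)·(-1) + (-0.8944)·(-2) = 2.2361.
u_2 = v_2 − 2.2361·e_1 = (3.0000, 0.0000, 0.0000).
r_{22} = ‖u_2‖ = 3.0000.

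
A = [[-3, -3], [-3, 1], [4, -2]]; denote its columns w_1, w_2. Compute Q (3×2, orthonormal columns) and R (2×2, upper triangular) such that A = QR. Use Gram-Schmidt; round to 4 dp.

Q = [[-0.5145, -0.8525], [-0.5145, 0.2210], [0.6860, -0.4736]], R = [[5.8310, -0.3430], [0.0000, 3.7259]]

w_1 = (-3, -3, 4); ‖w_1‖ = 5.8310, so e_1 = (-0.5145, -0.5145, 0.6860).
e_1·w_2 = (-0.5145)·(-3) + (-0.5145)·1 + 0.6860·(-2) = -0.3430.
u_2 = w_2 + 0.3430·e_1 = (-3.1765, 0.8235, -1.7647).
‖u_2‖ = 3.7259, so e_2 = (-0.8525, 0.2210, -0.4736).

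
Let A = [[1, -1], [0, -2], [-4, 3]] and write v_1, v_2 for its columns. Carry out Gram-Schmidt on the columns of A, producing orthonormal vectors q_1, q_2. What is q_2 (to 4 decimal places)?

q_2 = (-0.1168, -0.9927, -0.0292)

v_1 = (1, 0, -4); ‖v_1‖ = 4.1231, so q_1 = (0.2425, 0.0000, -0.9701).
q_1·v_2 = 0.2425·(-1) + 0.0000·(-2) + (-0.9701)·3 = -3.1530.
u_2 = v_2 + 3.1530·q_1 = (-0.2353, -2.0000, -0.0588).
‖u_2‖ = 2.0147, so q_2 = (-0.1168, -0.9927, -0.0292).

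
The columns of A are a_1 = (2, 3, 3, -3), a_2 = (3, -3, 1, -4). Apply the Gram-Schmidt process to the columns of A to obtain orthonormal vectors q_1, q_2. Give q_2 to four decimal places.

a_1 = (2, 3, 3, -3); ‖a_1‖ = 5.5678, so q_1 = (0.3592, 0.5388, 0.5388, -0.5388).
q_1·a_2 = 0.3592·3 + 0.5388·(-3) + 0.5388·1 + (-0.5388)·(-4) = 2.1553.
u_2 = a_2 − 2.1553·q_1 = (2.2258, -4.1613, -0.1613, -2.8387).
‖u_2‖ = 5.5095, so q_2 = (0.4040, -0.7553, -0.0293, -0.5152).

q_2 = (0.4040, -0.7553, -0.0293, -0.5152)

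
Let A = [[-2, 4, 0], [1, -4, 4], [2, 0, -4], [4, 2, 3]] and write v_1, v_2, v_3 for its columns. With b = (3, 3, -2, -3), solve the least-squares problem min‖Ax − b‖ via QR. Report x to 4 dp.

v_1 = (-2, 1, 2, 4); ‖v_1‖ = 5.0000, so q_1 = (-0.4000, 0.2000, 0.4000, 0.8000).
q_1·v_2 = (-0.4000)·4 + 0.2000·(-4) + 0.4000·0 + 0.8000·2 = -0.8000.
u_2 = v_2 + 0.8000·q_1 = (3.6800, -3.8400, 0.3200, 2.6400).
‖u_2‖ = 5.9464, so q_2 = (0.6189, -0.6458, 0.0538, 0.4440).
q_1·v_3 = (-0.4000)·0 + 0.2000·4 + 0.4000·(-4) + 0.8000·3 = 1.6000; q_2·v_3 = 0.6189·0 + (-0.6458)·4 + 0.0538·(-4) + 0.4440·3 = -1.4664.
u_3 = v_3 − 1.6000·q_1 + 1.4664·q_2 = (1.5475, 2.7330, -4.5611, 2.3710).
‖u_3‖ = 6.0241, so q_3 = (0.2569, 0.4537, -0.7571, 0.3936).
Qᵀb = (-3.8000, -1.5202, 2.4652).
Back-substitute: x_3 = 2.4652/6.0241 = 0.4092.
x_2 = (-1.5202 + 1.4664·0.4092)/5.9464 = -0.1547.
x_1 = (-3.8000 + 0.8000·(-0.1547) − 1.6000·0.4092)/5.0000 = -0.9157.

x = (-0.9157, -0.1547, 0.4092)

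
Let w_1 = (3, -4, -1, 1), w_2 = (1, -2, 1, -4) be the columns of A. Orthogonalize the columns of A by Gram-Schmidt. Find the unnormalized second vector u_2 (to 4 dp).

e_1 = w_1/‖w_1‖ = (3, -4, -1, 1)/5.1962 = (0.5774, -0.7698, -0.1925, 0.1925).
r_{12} = e_1·w_2 = 1.1547.
u_2 = w_2 − 1.1547·e_1 = (0.3333, -1.1111, 1.2222, -4.2222).

u_2 = (0.3333, -1.1111, 1.2222, -4.2222)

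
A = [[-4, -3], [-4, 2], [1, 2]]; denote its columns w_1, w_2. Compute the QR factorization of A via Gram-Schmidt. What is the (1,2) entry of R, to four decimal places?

r_{12} = 1.0445

w_1 = (-4, -4, 1); ‖w_1‖ = 5.7446, so q_1 = (-0.6963, -0.6963, 0.1741).
r_{12} = q_1·w_2 = 1.0445.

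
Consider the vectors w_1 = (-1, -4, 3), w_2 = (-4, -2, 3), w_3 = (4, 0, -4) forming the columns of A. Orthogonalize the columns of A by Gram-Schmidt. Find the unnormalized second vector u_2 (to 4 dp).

u_2 = (-3.1923, 1.2308, 0.5769)

w_1 = (-1, -4, 3); ‖w_1‖ = 5.0990, so q_1 = (-0.1961, -0.7845, 0.5883).
q_1·w_2 = (-0.1961)·(-4) + (-0.7845)·(-2) + 0.5883·3 = 4.1184.
u_2 = w_2 − 4.1184·q_1 = (-3.1923, 1.2308, 0.5769).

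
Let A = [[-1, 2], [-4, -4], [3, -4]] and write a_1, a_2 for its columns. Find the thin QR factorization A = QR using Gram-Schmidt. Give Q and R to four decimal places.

Q = [[-0.1961, 0.3469], [-0.7845, -0.6167], [0.5883, -0.7066]], R = [[5.0990, 0.3922], [0.0000, 5.9872]]

q_1 = a_1/‖a_1‖ = (-1, -4, 3)/5.0990 = (-0.1961, -0.7845, 0.5883).
r_{12} = q_1·a_2 = 0.3922.
u_2 = a_2 − 0.3922·q_1 = (2.0769, -3.6923, -4.2308).
‖u_2‖ = 5.9872, so q_2 = (0.3469, -0.6167, -0.7066).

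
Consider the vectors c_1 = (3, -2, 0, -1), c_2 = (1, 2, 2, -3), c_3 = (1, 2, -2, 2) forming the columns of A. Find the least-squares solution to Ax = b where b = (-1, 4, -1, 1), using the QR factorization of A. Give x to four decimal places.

x = (-0.7381, 0.4264, 0.8398)

c_1 = (3, -2, 0, -1); ‖c_1‖ = 3.7417, so e_1 = (0.8018, -0.5345, 0.0000, -0.2673).
e_1·c_2 = 0.8018·1 + (-0.5345)·2 + 0.0000·2 + (-0.2673)·(-3) = 0.5345.
u_2 = c_2 − 0.5345·e_1 = (0.5714, 2.2857, 2.0000, -2.8571).
‖u_2‖ = 4.2088, so e_2 = (0.1358, 0.5431, 0.4752, -0.6788).
e_1·c_3 = 0.8018·1 + (-0.5345)·2 + 0.0000·(-2) + (-0.2673)·2 = -0.8018; e_2·c_3 = 0.1358·1 + 0.5431·2 + 0.4752·(-2) + (-0.6788)·2 = -1.0862.
u_3 = c_3 + 0.8018·e_1 + 1.0862·e_2 = (1.7903, 2.1613, -1.4839, 1.0484).
‖u_3‖ = 3.3433, so e_3 = (0.5355, 0.6465, -0.4438, 0.3136).
Qᵀb = (-3.2071, 0.8825, 2.8078).
Back-substitute: x_3 = 2.8078/3.3433 = 0.8398.
x_2 = (0.8825 + 1.0862·0.8398)/4.2088 = 0.4264.
x_1 = (-3.2071 − 0.5345·0.4264 + 0.8018·0.8398)/3.7417 = -0.7381.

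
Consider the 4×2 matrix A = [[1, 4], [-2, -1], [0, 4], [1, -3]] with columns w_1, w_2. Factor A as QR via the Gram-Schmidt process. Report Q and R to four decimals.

w_1 = (1, -2, 0, 1); ‖w_1‖ = 2.4495, so q_1 = (0.4082, -0.8165, 0.0000, 0.4082).
q_1·w_2 = 0.4082·4 + (-0.8165)·(-1) + 0.0000·4 + 0.4082·(-3) = 1.2247.
u_2 = w_2 − 1.2247·q_1 = (3.5000, 0.0000, 4.0000, -3.5000).
‖u_2‖ = 6.3640, so q_2 = (0.5500, 0.0000, 0.6285, -0.5500).

Q = [[0.4082, 0.5500], [-0.8165, 0.0000], [0.0000, 0.6285], [0.4082, -0.5500]], R = [[2.4495, 1.2247], [0.0000, 6.3640]]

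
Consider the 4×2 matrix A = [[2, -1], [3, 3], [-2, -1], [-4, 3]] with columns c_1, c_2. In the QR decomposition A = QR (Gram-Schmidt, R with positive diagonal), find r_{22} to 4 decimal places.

r_{22} = 4.4415

c_1 = (2, 3, -2, -4); ‖c_1‖ = 5.7446, so e_1 = (0.3482, 0.5222, -0.3482, -0.6963).
e_1·c_2 = 0.3482·(-1) + 0.5222·3 + (-0.3482)·(-1) + (-0.6963)·3 = -0.5222.
u_2 = c_2 + 0.5222·e_1 = (-0.8182, 3.2727, -1.1818, 2.6364).
r_{22} = ‖u_2‖ = 4.4415.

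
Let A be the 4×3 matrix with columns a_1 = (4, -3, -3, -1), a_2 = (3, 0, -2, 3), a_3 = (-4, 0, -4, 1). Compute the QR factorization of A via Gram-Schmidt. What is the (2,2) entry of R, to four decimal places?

r_{22} = 3.9461

a_1 = (4, -3, -3, -1); ‖a_1‖ = 5.9161, so q_1 = (0.6761, -0.5071, -0.5071, -0.1690).
q_1·a_2 = 0.6761·3 + (-0.5071)·0 + (-0.5071)·(-2) + (-0.1690)·3 = 2.5355.
u_2 = a_2 − 2.5355·q_1 = (1.2857, 1.2857, -0.7143, 3.4286).
r_{22} = ‖u_2‖ = 3.9461.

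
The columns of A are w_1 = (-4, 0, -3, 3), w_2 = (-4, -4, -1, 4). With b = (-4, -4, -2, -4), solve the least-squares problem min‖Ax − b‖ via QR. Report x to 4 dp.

x = (-0.0965, 0.4284)

e_1 = w_1/‖w_1‖ = (-4, 0, -3, 3)/5.8310 = (-0.6860, 0.0000, -0.5145, 0.5145).
r_{12} = e_1·w_2 = 5.3165.
u_2 = w_2 − 5.3165·e_1 = (-0.3529, -4.0000, 1.7353, 1.2647).
‖u_2‖ = 4.5536, so e_2 = (-0.0775, -0.8784, 0.3811, 0.2777).
Qᵀb = (1.7150, 1.9506).
Back-substitute: x_2 = 1.9506/4.5536 = 0.4284.
x_1 = (1.7150 − 5.3165·0.4284)/5.8310 = -0.0965.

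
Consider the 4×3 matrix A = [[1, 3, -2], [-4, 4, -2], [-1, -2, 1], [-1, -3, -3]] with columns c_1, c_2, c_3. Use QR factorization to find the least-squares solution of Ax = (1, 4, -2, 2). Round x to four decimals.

x = (-0.3802, 0.2308, -0.7413)

c_1 = (1, -4, -1, -1); ‖c_1‖ = 4.3589, so q_1 = (0.2294, -0.9177, -0.2294, -0.2294).
q_1·c_2 = 0.2294·3 + (-0.9177)·4 + (-0.2294)·(-2) + (-0.2294)·(-3) = -1.8353.
u_2 = c_2 + 1.8353·q_1 = (3.4211, 2.3158, -2.4211, -3.4211).
‖u_2‖ = 5.8849, so q_2 = (0.5813, 0.3935, -0.4114, -0.5813).
q_1·c_3 = 0.2294·(-2) + (-0.9177)·(-2) + (-0.2294)·1 + (-0.2294)·(-3) = 1.8353; q_2·c_3 = 0.5813·(-2) + 0.3935·(-2) + (-0.4114)·1 + (-0.5813)·(-3) = -0.6171.
u_3 = c_3 − 1.8353·q_1 + 0.6171·q_2 = (-2.0623, -0.0729, 1.1672, -2.9377).
‖u_3‖ = 3.7750, so q_3 = (-0.5463, -0.0193, 0.3092, -0.7782).
Qᵀb = (-3.4412, 1.8155, -2.7984).
Back-substitute: x_3 = -2.7984/3.7750 = -0.7413.
x_2 = (1.8155 + 0.6171·(-0.7413))/5.8849 = 0.2308.
x_1 = (-3.4412 + 1.8353·0.2308 − 1.8353·(-0.7413))/4.3589 = -0.3802.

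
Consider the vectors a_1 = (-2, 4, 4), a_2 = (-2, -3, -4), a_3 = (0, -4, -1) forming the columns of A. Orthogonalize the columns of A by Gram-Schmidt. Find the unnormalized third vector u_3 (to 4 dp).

a_1 = (-2, 4, 4); ‖a_1‖ = 6.0000, so q_1 = (-0.3333, 0.6667, 0.6667).
q_1·a_2 = (-0.3333)·(-2) + 0.6667·(-3) + 0.6667·(-4) = -4.0000.
u_2 = a_2 + 4.0000·q_1 = (-3.3333, -0.3333, -1.3333).
‖u_2‖ = 3.6056, so q_2 = (-0.9245, -0.0925, -0.3698).
q_1·a_3 = (-0.3333)·0 + 0.6667·(-4) + 0.6667·(-1) = -3.3333; q_2·a_3 = (-0.9245)·0 + (-0.0925)·(-4) + (-0.3698)·(-1) = 0.7396.
u_3 = a_3 + 3.3333·q_1 − 0.7396·q_2 = (-0.4274, -1.7094, 1.4957).

u_3 = (-0.4274, -1.7094, 1.4957)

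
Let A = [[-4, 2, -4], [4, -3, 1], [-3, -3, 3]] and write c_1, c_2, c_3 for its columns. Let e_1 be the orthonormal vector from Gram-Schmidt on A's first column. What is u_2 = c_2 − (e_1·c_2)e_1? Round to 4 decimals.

c_1 = (-4, 4, -3); ‖c_1‖ = 6.4031, so e_1 = (-0.6247, 0.6247, -0.4685).
e_1·c_2 = (-0.6247)·2 + 0.6247·(-3) + (-0.4685)·(-3) = -1.7179.
u_2 = c_2 + 1.7179·e_1 = (0.9268, -1.9268, -3.8049).

u_2 = (0.9268, -1.9268, -3.8049)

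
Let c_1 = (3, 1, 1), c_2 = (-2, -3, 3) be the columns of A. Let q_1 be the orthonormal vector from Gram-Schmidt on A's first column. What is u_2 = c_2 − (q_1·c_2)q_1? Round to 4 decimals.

u_2 = (-0.3636, -2.4545, 3.5455)

c_1 = (3, 1, 1); ‖c_1‖ = 3.3166, so q_1 = (0.9045, 0.3015, 0.3015).
q_1·c_2 = 0.9045·(-2) + 0.3015·(-3) + 0.3015·3 = -1.8091.
u_2 = c_2 + 1.8091·q_1 = (-0.3636, -2.4545, 3.5455).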